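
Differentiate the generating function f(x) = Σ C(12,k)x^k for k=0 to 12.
Term-by-term differentiation gives Σ k·C(12,k)x^{k-1} for k=1 to 12.

Answer: Σ k·C(12,k)x^(k-1) for k=1 to 12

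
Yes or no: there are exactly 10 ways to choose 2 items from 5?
Yes
C(5,2) = 10.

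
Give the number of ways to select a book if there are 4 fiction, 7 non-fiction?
11

Solution: By the addition principle: 4 + 7 = 11.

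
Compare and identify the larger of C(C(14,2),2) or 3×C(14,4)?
C(C(14,2),2)
C(C(14,2),2)=4,095, 3×C(14,4)=3,003.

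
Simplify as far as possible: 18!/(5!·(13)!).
8,568

Reasoning: This is C(18,5) = 8,568.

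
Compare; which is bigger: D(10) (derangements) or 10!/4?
D(10) = (10-1)·[D(9) + D(8)] = 9·[133,496 + 14,833] = 1,334,961; 10!/4 = 3,628,800/4 = 907,200.

Answer: D(10)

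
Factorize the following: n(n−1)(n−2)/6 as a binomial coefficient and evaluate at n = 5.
C(n,3); C(5,3) = 10

Reasoning: n(n−1)(n−2)/6 = n!/(3!(n−3)!) = C(n,3). At n = 5: C(5,3) = 10.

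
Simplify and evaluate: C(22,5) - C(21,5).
5,985

Solution: C(22,5) - C(21,5) = C(21,4) = 5,985.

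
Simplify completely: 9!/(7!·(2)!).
36

Working:
This is C(9,7) = 36.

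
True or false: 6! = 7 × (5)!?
False
6! = 6 × 5! = 720, but 7 × 5! = 840.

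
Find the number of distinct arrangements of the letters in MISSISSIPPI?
34,650

Solution: Word has 11 letters (M=1, I=4, S=4, P=2). Arrangements: 11!/Π(k!) = 34,650.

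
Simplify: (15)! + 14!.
(15)! + 14! = (15)·14! + 14! = (15+1)·14! = 16·14! = 1,394,852,659,200.

Answer: 1,394,852,659,200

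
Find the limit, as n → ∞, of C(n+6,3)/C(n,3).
1

Solution: Both numerator and denominator grow as n^3/3! for large n, so the ratio → 1.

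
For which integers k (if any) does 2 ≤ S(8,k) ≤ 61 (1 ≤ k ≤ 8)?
S(8,1)=1; S(8,2)=127; S(8,3)=966; S(8,4)=1,701; S(8,5)=1,050; S(8,6)=266; S(8,7)=28; S(8,8)=1. So valid k = 7.
Final answer: 7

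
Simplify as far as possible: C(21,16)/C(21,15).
C(n,k+1)/C(n,k) = (n−k)/(k+1). Here (21−15)/(15+1) = 6/16 = 3/8.

Answer: 3/8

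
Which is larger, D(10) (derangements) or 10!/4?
D(10)

Working:
D(10) = (10-1)·[D(9) + D(8)] = 9·[133,496 + 14,833] = 1,334,961; 10!/4 = 3,628,800/4 = 907,200.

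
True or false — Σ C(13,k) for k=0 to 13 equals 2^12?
False

Working:
Binomial theorem: Σ C(13,k) = (1+1)^13 = 2^13 = 8,192; RHS 2^12 = 4,096.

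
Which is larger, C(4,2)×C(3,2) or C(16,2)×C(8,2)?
C(4,2)×C(3,2)=18, C(16,2)×C(8,2)=3,360.

Answer: C(16,2)×C(8,2)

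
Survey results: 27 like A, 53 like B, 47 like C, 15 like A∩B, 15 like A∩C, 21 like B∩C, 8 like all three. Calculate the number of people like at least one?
84

Reasoning: |A∪B∪C| = 27+53+47-15-15-21+8 = 84.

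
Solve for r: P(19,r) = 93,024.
4

P(19,r) = 19·18·…·(19−r+1), a product of r factors. Multiplying down from 19: 19 = 19; 19·18 = 342; 19·18·17 = 5,814; 19·18·17·16 = 93,024 ✓ (4 factors). So r = 4.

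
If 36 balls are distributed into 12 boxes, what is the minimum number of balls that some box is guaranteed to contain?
Pigeonhole: ⌈36/12⌉ = 3.
Final answer: 3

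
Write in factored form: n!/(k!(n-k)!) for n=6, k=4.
C(6,4) = 15

Solution: This is the binomial coefficient C(6,4) = 15.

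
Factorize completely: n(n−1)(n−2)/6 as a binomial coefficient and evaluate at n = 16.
C(n,3); C(16,3) = 560

Working:
n(n−1)(n−2)/6 = n!/(3!(n−3)!) = C(n,3). At n = 16: C(16,3) = 560.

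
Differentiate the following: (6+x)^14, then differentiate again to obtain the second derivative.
182(6+x)^12

Working:
First derivative: 14(6+x)^{13}. Second derivative: 14·13·(6+x)^{12} = 182(6+x)^{12}.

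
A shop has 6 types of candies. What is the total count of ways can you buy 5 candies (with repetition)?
252
Stars and bars: C(5+6-1, 5) = C(10, 5) = 252.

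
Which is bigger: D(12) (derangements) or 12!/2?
12!/2

Solution: D(12) = (12-1)·[D(11) + D(10)] = 11·[14,684,570 + 1,334,961] = 176,214,841; 12!/2 = 479,001,600/2 = 239,500,800.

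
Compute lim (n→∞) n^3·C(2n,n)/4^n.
∞

Working:
C(2n,n) ~ 4^n/√(πn), so n^3·C(2n,n)/4^n ~ n^(3 − 1/2)/√π → ∞.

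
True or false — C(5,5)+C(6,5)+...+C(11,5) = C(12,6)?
True

Explanation: Hockey stick identity gives Σ = C(12,6) = 924; RHS C(12,6) = 924.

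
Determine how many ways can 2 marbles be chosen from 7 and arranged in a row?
42
P(7,2) = 7!/(7-2)! = 42.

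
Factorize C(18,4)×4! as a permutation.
P(18,4)

Working:
C(18,4)×4! = [18!/(4!(14)!)]×4! = 18!/(14)! = P(18,4) = 73,440.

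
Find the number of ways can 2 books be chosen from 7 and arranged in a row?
42

Reasoning: P(7,2) = 7!/(7-2)! = 42.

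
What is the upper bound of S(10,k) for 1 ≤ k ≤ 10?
42,525

Solution: Row S(10,k) for k = 1..10 (via S(n,k) = k·S(n−1,k) + S(n−1,k−1)): 1, 511, 9,330, 34,105, 42,525, 22,827, 5,880, 750, 45, 1. The row is unimodal; maximum at k = 5: 42,525.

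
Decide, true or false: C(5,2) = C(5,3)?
True

Solution: Symmetry C(n,k) = C(n,n-k): C(5,2) = 10 and C(5,3) = 10. Both sides agree, so the statement holds.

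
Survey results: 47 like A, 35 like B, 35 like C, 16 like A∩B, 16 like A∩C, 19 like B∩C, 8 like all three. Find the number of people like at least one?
|A∪B∪C| = 47+35+35-16-16-19+8 = 74.

Answer: 74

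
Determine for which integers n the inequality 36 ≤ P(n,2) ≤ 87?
P(6,2)=30; P(7,2)=42; P(8,2)=56; P(9,2)=72; P(10,2)=90. So valid n = 7, 8, 9.
Final answer: 7, 8, 9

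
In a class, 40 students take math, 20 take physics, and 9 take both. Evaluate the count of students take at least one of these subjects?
51

Working:
|A∪B| = |A|+|B|-|A∩B| = 40+20-9 = 51.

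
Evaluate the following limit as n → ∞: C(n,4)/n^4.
1/24

C(n,4) ≈ n^4/4! for large n. Limit = 1/4! = 1/24.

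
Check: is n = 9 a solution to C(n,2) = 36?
C(9,2) = 9·8/2! = 72/2 = 36, which equals 36.

Answer: Yes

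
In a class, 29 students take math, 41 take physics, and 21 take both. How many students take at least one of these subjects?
|A∪B| = |A|+|B|-|A∩B| = 29+41-21 = 49.
Final answer: 49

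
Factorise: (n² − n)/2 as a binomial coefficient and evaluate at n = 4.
C(n,2); C(4,2) = 6

(n² − n)/2 = n(n−1)/2 = C(n,2). At n = 4: C(4,2) = 6.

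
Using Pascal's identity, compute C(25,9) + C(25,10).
5,311,735

Solution: C(25,9) + C(25,10) = C(26,10) = 5,311,735.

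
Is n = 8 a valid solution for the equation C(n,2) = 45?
C(8,2) = 8·7/2! = 56/2 = 28, which does not equal 45.
Final answer: No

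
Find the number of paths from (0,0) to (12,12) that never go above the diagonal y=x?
Counted by the Catalan number C_12: C_12 = C(24,12)/(12+1) = 2,704,156/13 = 208,012.

Answer: 208,012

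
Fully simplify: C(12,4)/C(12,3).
9/4

C(n,k+1)/C(n,k) = (n−k)/(k+1). Here (12−3)/(3+1) = 9/4 = 9/4.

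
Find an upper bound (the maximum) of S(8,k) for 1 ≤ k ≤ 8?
1,701

Solution: Row S(8,k) for k = 1..8 (via S(n,k) = k·S(n−1,k) + S(n−1,k−1)): 1, 127, 966, 1,701, 1,050, 266, 28, 1. The row is unimodal; maximum at k = 4: 1,701.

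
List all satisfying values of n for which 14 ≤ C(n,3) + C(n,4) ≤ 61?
5, 6

Reasoning: C(4,3)+C(4,4)=5; C(5,3)+C(5,4)=15; C(6,3)+C(6,4)=35; C(7,3)+C(7,4)=70. So valid n = 5, 6.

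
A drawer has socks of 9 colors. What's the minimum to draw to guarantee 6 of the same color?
46

Working:
Worst case: 5 of each = 45. One more: 46.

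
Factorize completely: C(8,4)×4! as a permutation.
P(8,4)

Reasoning: C(8,4)×4! = [8!/(4!(4)!)]×4! = 8!/(4)! = P(8,4) = 1,680.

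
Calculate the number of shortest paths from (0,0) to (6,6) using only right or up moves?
Choose 6 rights from 12 moves: C(12,6) = 924.
Final answer: 924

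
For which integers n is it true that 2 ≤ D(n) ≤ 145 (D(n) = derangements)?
3, 4, 5

Solution: Using D(n) = (n−1)[D(n−1) + D(n−2)] with D(1)=0, D(2)=1: D(2)=1; D(3)=2; D(4)=9; D(5)=44; D(6)=265. So valid n = 3, 4, 5.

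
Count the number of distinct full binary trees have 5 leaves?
14

Working:
Using the Catalan number formula: C_n = C(2n, n) / (n+1)
C_4 = C(8, 4) / (4+1)
     = 70 / 5
     = 14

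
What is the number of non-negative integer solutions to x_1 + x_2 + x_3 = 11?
C(11+3-1, 3-1) = 78.

Answer: 78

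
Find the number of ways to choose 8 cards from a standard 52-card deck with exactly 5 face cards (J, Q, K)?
7,824,960
12 face cards and 40 non-face cards: C(12,5) × C(40,3) = 792 × 9,880 = 7,824,960.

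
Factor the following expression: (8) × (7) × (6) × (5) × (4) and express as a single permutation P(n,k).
P(8,5) = 8!/(3)!

Working:
Product of 5 consecutive descending integers starting at 8: P(8,5) = 8!/3! = 6,720.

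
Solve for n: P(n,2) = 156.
13

P(n,2) = n(n−1) is increasing in n; n(n−1) ≈ (n−0.5)^2 = 156 gives n ≈ 13.0. Check: P(11,2) = 110, P(12,2) = 132, P(13,2) = 156 ✓. So n = 13.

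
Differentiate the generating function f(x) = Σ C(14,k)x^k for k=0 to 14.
Σ k·C(14,k)x^(k-1) for k=1 to 14

Term-by-term differentiation gives Σ k·C(14,k)x^{k-1} for k=1 to 14.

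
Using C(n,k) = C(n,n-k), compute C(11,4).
330

Working:
C(11,4) = C(11,7) = 330.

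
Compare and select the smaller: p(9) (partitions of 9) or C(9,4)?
p(9)

Working:
Pentagonal recurrence p(n) = p(n−1) + p(n−2) − p(n−5) − p(n−7) + …: p(9) = p(8) + p(7) − p(4) − p(2) = 22 + 15 − 5 − 2 = 30; C(9,4) = 126.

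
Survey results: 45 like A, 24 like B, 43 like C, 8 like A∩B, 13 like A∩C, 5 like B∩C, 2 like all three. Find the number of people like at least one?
|A∪B∪C| = 45+24+43-8-13-5+2 = 88.
Final answer: 88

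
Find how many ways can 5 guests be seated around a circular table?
24

Reasoning: Circular arrangements: (5-1)! = 24.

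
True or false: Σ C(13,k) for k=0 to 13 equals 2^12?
Binomial theorem: Σ C(13,k) = (1+1)^13 = 2^13 = 8,192; RHS 2^12 = 4,096.
Final answer: False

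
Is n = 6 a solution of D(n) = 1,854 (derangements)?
No

D(6) = (6-1)·[D(5) + D(4)] = 5·[44 + 9] = 265, which does not equal 1,854.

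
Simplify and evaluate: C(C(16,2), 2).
7,140

Explanation: C(16,2) = 120, then C(120, 2) = 7,140.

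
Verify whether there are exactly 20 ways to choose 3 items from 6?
C(6,3) = 20.

Answer: True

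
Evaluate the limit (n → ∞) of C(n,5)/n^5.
1/120

Solution: C(n,5) ≈ n^5/5! for large n. Limit = 1/5! = 1/120.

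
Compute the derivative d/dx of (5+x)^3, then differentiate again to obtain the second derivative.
First derivative: 3(5+x)^{2}. Second derivative: 3·2·(5+x)^{1} = 6(5+x)^{1}.

Answer: 6(5+x)^1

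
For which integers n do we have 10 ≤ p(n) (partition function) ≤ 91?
6, 7, 8, 9, 10, 11, 12

Explanation: Tabulating p(n) via p(n) = p(n−1) + p(n−2) − p(n−5) − p(n−7) + …: p(5)=7; p(6)=11; p(7)=15; p(8)=22; p(9)=30; p(10)=42; p(11)=56; p(12)=77; p(13)=101. So valid n = 6, 7, 8, 9, 10, 11, 12.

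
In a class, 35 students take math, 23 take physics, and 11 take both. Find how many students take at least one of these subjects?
47

Reasoning: |A∪B| = |A|+|B|-|A∩B| = 35+23-11 = 47.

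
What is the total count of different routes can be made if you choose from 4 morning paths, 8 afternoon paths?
By the multiplication principle: 4 × 8 = 32.

Answer: 32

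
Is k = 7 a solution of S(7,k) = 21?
S(7,7) = 7·S(6,7) + S(6,6) = 7·0 + 1 = 1, which does not equal 21.
Final answer: No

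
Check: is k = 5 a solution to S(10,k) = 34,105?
No

Explanation: S(10,5) = 5·S(9,5) + S(9,4) = 5·6,951 + 7,770 = 42,525, which does not equal 34,105.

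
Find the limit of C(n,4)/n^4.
1/24

Reasoning: C(n,4) ≈ n^4/4! for large n. Limit = 1/4! = 1/24.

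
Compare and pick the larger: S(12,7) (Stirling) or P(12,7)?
P(12,7)

Explanation: S(12,7) = 7·S(11,7) + S(11,6) = 7·63,987 + 179,487 = 627,396; P(12,7) = 3,991,680.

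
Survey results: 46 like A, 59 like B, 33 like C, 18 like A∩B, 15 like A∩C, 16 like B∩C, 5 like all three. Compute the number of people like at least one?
94

Reasoning: |A∪B∪C| = 46+59+33-18-15-16+5 = 94.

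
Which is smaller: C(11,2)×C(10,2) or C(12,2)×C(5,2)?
C(11,2)×C(10,2)=2,475, C(12,2)×C(5,2)=660.
Final answer: C(12,2)×C(5,2)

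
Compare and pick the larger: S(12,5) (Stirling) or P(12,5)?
S(12,5)
S(12,5) = 5·S(11,5) + S(11,4) = 5·246,730 + 145,750 = 1,379,400; P(12,5) = 95,040.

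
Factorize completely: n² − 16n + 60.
(n − 6)(n − 10)

Solution: Seek roots whose sum is 16 and product is 60: (6, 10). So n² − 16n + 60 = (n − 6)(n − 10).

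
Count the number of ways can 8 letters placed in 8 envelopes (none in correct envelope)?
Using D(n) = (n-1)[D(n-1) + D(n-2)]:
D(8) = (8-1) × [D(7) + D(6)]
      = 7 × [1854 + 265]
      = 7 × 2119
      = 14,833

Answer: 14,833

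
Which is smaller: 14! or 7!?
7!

14!=87,178,291,200, 7!=5,040. 14! > 7!.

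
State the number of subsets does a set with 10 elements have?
Each element can be included or excluded: 2^10 = 1,024.
Final answer: 1,024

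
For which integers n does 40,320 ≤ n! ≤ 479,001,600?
n! is strictly increasing; 8! = 40,320 and 12! = 479,001,600, so valid n = 8, 9, 10, 11, 12.

Answer: 8, 9, 10, 11, 12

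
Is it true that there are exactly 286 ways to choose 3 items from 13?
True

Working:
C(13,3) = 286.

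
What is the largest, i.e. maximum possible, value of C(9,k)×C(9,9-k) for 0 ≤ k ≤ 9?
15,876
C(9,k)·C(9,9-k) = C(9,k)², maximised at the centre k = 4: C(9,4)² = 15,876.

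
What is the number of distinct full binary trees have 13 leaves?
208,012

Reasoning: Using the Catalan number formula: C_n = C(2n, n) / (n+1)
C_12 = C(24, 12) / (12+1)
     = 2704156 / 13
     = 208,012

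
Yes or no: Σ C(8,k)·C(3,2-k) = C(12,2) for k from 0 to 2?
No

Working:
Vandermonde's identity gives C(11,2) = 55; RHS C(12,2) = 66.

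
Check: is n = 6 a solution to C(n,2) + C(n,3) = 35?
C(6,2) + C(6,3) = 15 + 20 = 35, which equals 35.
Final answer: Yes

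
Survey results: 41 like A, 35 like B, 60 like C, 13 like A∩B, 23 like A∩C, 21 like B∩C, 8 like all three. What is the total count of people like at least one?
87

|A∪B∪C| = 41+35+60-13-23-21+8 = 87.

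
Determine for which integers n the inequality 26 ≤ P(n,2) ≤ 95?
6, 7, 8, 9, 10

Solution: P(5,2)=20; P(6,2)=30; P(7,2)=42; P(8,2)=56; P(9,2)=72; P(10,2)=90; P(11,2)=110. So valid n = 6, 7, 8, 9, 10.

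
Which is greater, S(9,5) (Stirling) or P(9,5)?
P(9,5)
S(9,5) = 5·S(8,5) + S(8,4) = 5·1,050 + 1,701 = 6,951; P(9,5) = 15,120.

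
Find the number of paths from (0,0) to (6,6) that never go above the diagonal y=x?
132

Explanation: Counted by the Catalan number C_6: C_6 = C(12,6)/(6+1) = 924/7 = 132.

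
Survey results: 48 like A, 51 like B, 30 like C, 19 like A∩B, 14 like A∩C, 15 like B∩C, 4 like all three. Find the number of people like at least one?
85
|A∪B∪C| = 48+51+30-19-14-15+4 = 85.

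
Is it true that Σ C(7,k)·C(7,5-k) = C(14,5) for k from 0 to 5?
True

Explanation: Vandermonde's identity gives C(14,5) = 2,002; RHS C(14,5) = 2,002.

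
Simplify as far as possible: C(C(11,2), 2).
1,485
C(11,2) = 55, then C(55, 2) = 1,485.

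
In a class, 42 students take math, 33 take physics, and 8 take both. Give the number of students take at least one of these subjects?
67
|A∪B| = |A|+|B|-|A∩B| = 42+33-8 = 67.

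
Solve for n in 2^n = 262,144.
262,144 = 1,024 × 256 = 2^10 × 2^8 = 2^18, so n = 18.
Final answer: 18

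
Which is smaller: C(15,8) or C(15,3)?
C(15,8)=6,435, C(15,3)=455.
Final answer: C(15,3)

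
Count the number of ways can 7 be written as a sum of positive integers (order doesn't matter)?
15

Solution: Pentagonal recurrence p(n) = p(n−1) + p(n−2) − p(n−5) − p(n−7) + …: p(7) = p(6) + p(5) − p(2) − p(0) = 11 + 7 − 2 − 1 = 15.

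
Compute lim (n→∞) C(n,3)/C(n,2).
∞

Working:
C(n,3)/C(n,2) = (n-2)/3 → ∞ as n → ∞.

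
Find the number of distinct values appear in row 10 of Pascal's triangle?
6

Reasoning: Row 10 has entries C(10,0)..C(10,10); by symmetry C(10,k)=C(10,10-k), giving 6 distinct values.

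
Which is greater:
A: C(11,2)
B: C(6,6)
A
A=C(11,2)=55, B=C(6,6)=1.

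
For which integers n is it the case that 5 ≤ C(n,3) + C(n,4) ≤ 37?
4, 5, 6

Reasoning: C(3,3)+C(3,4)=1; C(4,3)+C(4,4)=5; C(5,3)+C(5,4)=15; C(6,3)+C(6,4)=35; C(7,3)+C(7,4)=70. So valid n = 4, 5, 6.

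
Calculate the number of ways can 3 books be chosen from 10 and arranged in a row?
P(10,3) = 10!/(10-3)! = 720.

Answer: 720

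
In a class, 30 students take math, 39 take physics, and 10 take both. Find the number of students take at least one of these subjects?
59

Working:
|A∪B| = |A|+|B|-|A∩B| = 30+39-10 = 59.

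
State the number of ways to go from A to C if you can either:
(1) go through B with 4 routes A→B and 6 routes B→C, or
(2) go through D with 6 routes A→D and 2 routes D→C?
36

Solution: Route via B: 4×6=24. Route via D: 6×2=12. Total: 36.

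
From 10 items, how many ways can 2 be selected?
45
C(10,2) = 10! / (2! × (10-2)!)
         = 10! / (2! × 8!)
         = 45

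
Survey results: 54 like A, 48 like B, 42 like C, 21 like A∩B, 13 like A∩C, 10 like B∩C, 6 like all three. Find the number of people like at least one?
106
|A∪B∪C| = 54+48+42-21-13-10+6 = 106.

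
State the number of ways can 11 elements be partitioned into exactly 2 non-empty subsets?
1,023
This equals S(11,2), the Stirling number of the 2nd kind.
Using the Stirling recurrence: S(n,k) = k·S(n-1,k) + S(n-1,k-1)
S(11,2) = 2·S(10,2) + S(10,1)
         = 2·511 + 1
         = 1022 + 1
         = 1,023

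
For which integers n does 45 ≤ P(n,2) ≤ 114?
8, 9, 10, 11

P(7,2)=42; P(8,2)=56; P(9,2)=72; P(10,2)=90; P(11,2)=110; P(12,2)=132. So valid n = 8, 9, 10, 11.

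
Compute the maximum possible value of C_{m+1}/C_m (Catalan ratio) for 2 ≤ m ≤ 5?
22/7

C_{m+1}/C_m = 2(2m+1)/(m+2), which increases with m. Maximum at m = 5: 2·11/7 = 22/7.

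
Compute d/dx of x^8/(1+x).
(8x^7(1+x) - x^8)/(1+x)²

Working:
Quotient rule: [8x^{7}(1+x) - x^8]/(1+x)².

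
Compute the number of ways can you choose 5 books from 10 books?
C(10,5) = 10! / (5! × (10-5)!)
         = 10! / (5! × 5!)
         = 252

Answer: 252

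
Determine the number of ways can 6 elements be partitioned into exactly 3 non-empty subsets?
90

This equals S(6,3), the Stirling number of the 2nd kind.
Using the Stirling recurrence: S(n,k) = k·S(n-1,k) + S(n-1,k-1)
S(6,3) = 3·S(5,3) + S(5,2)
         = 3·25 + 15
         = 75 + 15
         = 90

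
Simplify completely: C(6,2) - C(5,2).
5
C(6,2) - C(5,2) = C(5,1) = 5.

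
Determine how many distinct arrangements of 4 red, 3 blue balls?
35

Solution: Multinomial: 7!/(4! × 3!) = 35.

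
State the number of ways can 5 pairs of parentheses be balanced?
Using the Catalan number formula: C_n = C(2n, n) / (n+1)
C_5 = C(10, 5) / (5+1)
     = 252 / 6
     = 42
Final answer: 42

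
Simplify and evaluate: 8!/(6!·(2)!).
28

Solution: This is C(8,6) = 28.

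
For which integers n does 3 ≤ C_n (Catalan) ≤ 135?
3, 4, 5, 6

Working:
C_2=2; C_3=5; C_4=14; C_5=42; C_6=132; C_7=429. So valid n = 3, 4, 5, 6.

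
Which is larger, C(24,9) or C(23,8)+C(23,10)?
C(23,8)+C(23,10)

Reasoning: C(24,9)=1,307,504; C(23,8)+C(23,10)=490,314+1,144,066=1,634,380.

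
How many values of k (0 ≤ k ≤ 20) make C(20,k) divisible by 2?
17

Explanation: Checking C(20,k) mod 2 for k = 0..20: divisible at k = 1, 2, 3, 5, 6, 7, 8, 9, 10, 11, 12, 13, 14, 15, 17, 18, 19. That's 17 values.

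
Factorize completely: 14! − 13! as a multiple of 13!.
13 × 13! = 80,951,270,400
14! − 13! = 14·13! − 13! = (14 − 1)·13! = 13 × 13! = 80,951,270,400.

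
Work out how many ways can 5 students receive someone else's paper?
Using D(n) = (n-1)[D(n-1) + D(n-2)]:
D(5) = (5-1) × [D(4) + D(3)]
      = 4 × [9 + 2]
      = 4 × 11
      = 44

Answer: 44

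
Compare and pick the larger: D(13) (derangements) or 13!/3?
D(13)

D(13) = (13-1)·[D(12) + D(11)] = 12·[176,214,841 + 14,684,570] = 2,290,792,932; 13!/3 = 6,227,020,800/3 = 2,075,673,600.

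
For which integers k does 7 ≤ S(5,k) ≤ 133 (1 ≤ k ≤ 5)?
S(5,1)=1; S(5,2)=15; S(5,3)=25; S(5,4)=10; S(5,5)=1. So valid k = 2, 3, 4.

Answer: 2, 3, 4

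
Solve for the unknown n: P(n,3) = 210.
7

Reasoning: P(n,3) = n(n−1)(n−2) is increasing in n; n(n−1)(n−2) ≈ (n−1)^3 = 210 gives n ≈ 6.9. Check: P(5,3) = 60, P(6,3) = 120, P(7,3) = 210 ✓. So n = 7.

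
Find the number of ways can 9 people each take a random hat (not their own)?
133,496

Working:
Using D(n) = (n-1)[D(n-1) + D(n-2)]:
D(9) = (9-1) × [D(8) + D(7)]
      = 8 × [14833 + 1854]
      = 8 × 16687
      = 133,496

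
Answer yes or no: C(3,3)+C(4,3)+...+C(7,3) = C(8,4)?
Hockey stick identity gives Σ = C(8,4) = 70; RHS C(8,4) = 70.

Answer: Yes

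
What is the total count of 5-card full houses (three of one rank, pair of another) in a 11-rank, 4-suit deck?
2,640
Triple rank: 11. Triple suits: C(4,3)=4. Pair rank: 10. Pair suits: C(4,2)=6. Total: 2,640.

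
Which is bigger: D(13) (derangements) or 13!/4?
D(13)
D(13) = (13-1)·[D(12) + D(11)] = 12·[176,214,841 + 14,684,570] = 2,290,792,932; 13!/4 = 6,227,020,800/4 = 1,556,755,200.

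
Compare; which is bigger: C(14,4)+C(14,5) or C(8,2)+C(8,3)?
First=3,003, Second=84.

Answer: C(14,4)+C(14,5)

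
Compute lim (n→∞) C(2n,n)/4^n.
C(2n,n) ~ 4^n/√(πn), so C(2n,n)/4^n ~ 1/√(πn) → 0.
Final answer: 0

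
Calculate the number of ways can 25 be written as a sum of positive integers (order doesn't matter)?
Pentagonal recurrence p(n) = p(n−1) + p(n−2) − p(n−5) − p(n−7) + …: p(25) = p(24) + p(23) − p(20) − p(18) + p(13) + p(10) − p(3) = 1,575 + 1,255 − 627 − 385 + 101 + 42 − 3 = 1,958.
Final answer: 1,958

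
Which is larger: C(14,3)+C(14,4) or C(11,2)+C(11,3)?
C(14,3)+C(14,4)

Working:
First=1,365, Second=220.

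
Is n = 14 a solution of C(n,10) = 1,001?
C(14,10) = 14·13·12·11·10·9·8·7·6·5/10! = 3,632,428,800/3,628,800 = 1,001, which equals 1,001.
Final answer: Yes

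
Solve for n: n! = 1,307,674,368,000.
15

Solution: n! is strictly increasing. 13! = 6,227,020,800, 14! = 87,178,291,200, 15! = 1,307,674,368,000 ✓. So n = 15.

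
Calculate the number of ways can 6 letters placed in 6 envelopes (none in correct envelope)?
265

Solution: Using D(n) = (n-1)[D(n-1) + D(n-2)]:
D(6) = (6-1) × [D(5) + D(4)]
      = 5 × [44 + 9]
      = 5 × 53
      = 265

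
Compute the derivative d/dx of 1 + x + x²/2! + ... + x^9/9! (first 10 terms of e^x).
1 + x + x²/2! + ... + x^8/8!

Explanation: Differentiating term by term gives the first 9 terms of e^x.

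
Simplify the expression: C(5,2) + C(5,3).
20
By Pascal's identity: C(6,3) = 20.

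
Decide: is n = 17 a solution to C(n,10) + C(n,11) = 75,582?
No
C(17,10) + C(17,11) = 19,448 + 12,376 = 31,824, which does not equal 75,582.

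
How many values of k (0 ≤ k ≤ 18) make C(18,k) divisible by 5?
3

Reasoning: Checking C(18,k) mod 5 for k = 0..18: divisible at k = 4, 9, 14. That's 3 values.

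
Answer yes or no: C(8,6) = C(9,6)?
LHS = C(8,6) = 28; RHS = C(9,6) = 84. 28 ≠ 84, so the statement does not hold.

Answer: No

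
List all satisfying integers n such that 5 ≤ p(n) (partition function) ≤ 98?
4, 5, 6, 7, 8, 9, 10, 11, 12

Reasoning: Tabulating p(n) via p(n) = p(n−1) + p(n−2) − p(n−5) − p(n−7) + …: p(3)=3; p(4)=5; p(5)=7; p(6)=11; p(7)=15; p(8)=22; p(9)=30; p(10)=42; p(11)=56; p(12)=77; p(13)=101. So valid n = 4, 5, 6, 7, 8, 9, 10, 11, 12.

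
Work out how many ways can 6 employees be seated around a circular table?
120

Reasoning: Circular arrangements: (6-1)! = 120.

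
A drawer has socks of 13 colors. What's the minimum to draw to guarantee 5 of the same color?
53
Worst case: 4 of each = 52. One more: 53.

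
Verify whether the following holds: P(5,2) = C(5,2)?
False
P(5,2) = 20 but C(5,2) = 10; they differ by a factor of 2! = 2, so the statement does not hold.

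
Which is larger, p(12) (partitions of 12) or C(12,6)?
C(12,6)

Solution: Pentagonal recurrence p(n) = p(n−1) + p(n−2) − p(n−5) − p(n−7) + …: p(12) = p(11) + p(10) − p(7) − p(5) + p(0) = 56 + 42 − 15 − 7 + 1 = 77; C(12,6) = 924.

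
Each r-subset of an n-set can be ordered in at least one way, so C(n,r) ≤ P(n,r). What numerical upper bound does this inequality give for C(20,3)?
P(20,3) = 20·19·18 = 6,840, so C(20,3) ≤ 6,840. (The bound is loose by a factor of 3! = 6: C(20,3) = 6,840/6 = 1,140.)

Answer: 6,840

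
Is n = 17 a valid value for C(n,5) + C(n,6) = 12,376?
No

Solution: C(17,5) + C(17,6) = 6,188 + 12,376 = 18,564, which does not equal 12,376.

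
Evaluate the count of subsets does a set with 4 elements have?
16

Reasoning: Each element can be included or excluded: 2^4 = 16.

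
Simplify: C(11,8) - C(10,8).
C(11,8) - C(10,8) = C(10,7) = 120.

Answer: 120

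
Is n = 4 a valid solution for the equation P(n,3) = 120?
No

Solution: P(4,3) = 4·3·2 = 24, which does not equal 120.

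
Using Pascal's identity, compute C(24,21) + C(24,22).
C(24,21) + C(24,22) = C(25,22) = 2,300.

Answer: 2,300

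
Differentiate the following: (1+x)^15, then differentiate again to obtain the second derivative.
210(1+x)^13

Explanation: First derivative: 15(1+x)^{14}. Second derivative: 15·14·(1+x)^{13} = 210(1+x)^{13}.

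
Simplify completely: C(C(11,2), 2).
C(11,2) = 55, then C(55, 2) = 1,485.

Answer: 1,485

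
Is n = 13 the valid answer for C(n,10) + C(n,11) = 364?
Yes

C(13,10) + C(13,11) = 286 + 78 = 364, which equals 364.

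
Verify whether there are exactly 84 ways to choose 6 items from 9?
C(9,6) = 84.

Answer: True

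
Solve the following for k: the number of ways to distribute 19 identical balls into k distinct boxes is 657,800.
8

Explanation: Stars and bars: the count is C(19+k−1, k−1), increasing in k. k=6: C(24,5) = 42,504, k=7: C(25,6) = 177,100, k=8: C(26,7) = 657,800 ✓. So k = 8.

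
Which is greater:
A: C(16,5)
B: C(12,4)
A

Reasoning: A=C(16,5)=4,368, B=C(12,4)=495.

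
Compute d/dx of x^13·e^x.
(13x^12 + x^13)e^x

Reasoning: Product rule: d/dx[x^13]·e^x + x^13·d/dx[e^x] = 13x^{12}e^x + x^13e^x.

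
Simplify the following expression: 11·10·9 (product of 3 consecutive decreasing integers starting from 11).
990

Solution: This is P(11,3) = 11!/(8)! = 990.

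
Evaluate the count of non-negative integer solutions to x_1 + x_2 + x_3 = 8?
C(8+3-1, 3-1) = 45.

Answer: 45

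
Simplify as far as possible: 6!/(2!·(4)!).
15

Explanation: This is C(6,2) = 15.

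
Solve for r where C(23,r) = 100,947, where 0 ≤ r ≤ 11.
6

Working:
C(23,r) is increasing for 0 ≤ r ≤ 11. Stepping up (C(23,r+1) = C(23,r)·(23−r)/(r+1)): C(23,1) = 23, C(23,2) = 253, C(23,3) = 1,771, C(23,4) = 8,855, C(23,5) = 33,649, C(23,6) = 100,947 ✓. So r = 6.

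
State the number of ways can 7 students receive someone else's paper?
1,854

Using D(n) = (n-1)[D(n-1) + D(n-2)]:
D(7) = (7-1) × [D(6) + D(5)]
      = 6 × [265 + 44]
      = 6 × 309
      = 1,854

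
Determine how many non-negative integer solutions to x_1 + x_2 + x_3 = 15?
136

Working:
C(15+3-1, 3-1) = 136.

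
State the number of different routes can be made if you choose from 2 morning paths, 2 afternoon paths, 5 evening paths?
20

Solution: By the multiplication principle: 2 × 2 × 5 = 20.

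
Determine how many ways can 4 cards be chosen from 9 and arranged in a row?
3,024
P(9,4) = 9!/(9-4)! = 3,024.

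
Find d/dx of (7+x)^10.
10(7+x)^9
Using the power rule: d/dx (7+x)^10 = 10(7+x)^{9}.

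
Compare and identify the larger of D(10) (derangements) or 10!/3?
D(10) = (10-1)·[D(9) + D(8)] = 9·[133,496 + 14,833] = 1,334,961; 10!/3 = 3,628,800/3 = 1,209,600.
Final answer: D(10)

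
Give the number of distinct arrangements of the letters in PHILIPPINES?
Word has 11 letters (P=3, H=1, I=3, L=1, N=1, E=1, S=1). Arrangements: 11!/Π(k!) = 1,108,800.
Final answer: 1,108,800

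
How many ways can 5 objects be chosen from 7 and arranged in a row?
P(7,5) = 7!/(7-5)! = 2,520.
Final answer: 2,520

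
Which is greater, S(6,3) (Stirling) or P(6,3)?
P(6,3)

Working:
S(6,3) = 3·S(5,3) + S(5,2) = 3·25 + 15 = 90; P(6,3) = 120.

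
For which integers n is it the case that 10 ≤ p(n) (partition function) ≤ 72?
Tabulating p(n) via p(n) = p(n−1) + p(n−2) − p(n−5) − p(n−7) + …: p(5)=7; p(6)=11; p(7)=15; p(8)=22; p(9)=30; p(10)=42; p(11)=56; p(12)=77. So valid n = 6, 7, 8, 9, 10, 11.
Final answer: 6, 7, 8, 9, 10, 11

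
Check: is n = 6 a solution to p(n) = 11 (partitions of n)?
Yes

Pentagonal recurrence p(n) = p(n−1) + p(n−2) − p(n−5) − p(n−7) + …: p(6) = p(5) + p(4) − p(1) = 7 + 5 − 1 = 11, which equals 11.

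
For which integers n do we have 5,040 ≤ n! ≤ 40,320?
7, 8

Working:
n! is strictly increasing; 7! = 5,040 and 8! = 40,320, so valid n = 7, 8.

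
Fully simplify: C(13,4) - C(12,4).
C(13,4) - C(12,4) = C(12,3) = 220.
Final answer: 220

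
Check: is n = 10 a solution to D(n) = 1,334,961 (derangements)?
Yes

Explanation: D(10) = (10-1)·[D(9) + D(8)] = 9·[133,496 + 14,833] = 1,334,961, which equals 1,334,961.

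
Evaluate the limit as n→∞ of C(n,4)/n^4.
1/24

Explanation: C(n,4) ≈ n^4/4! for large n. Limit = 1/4! = 1/24.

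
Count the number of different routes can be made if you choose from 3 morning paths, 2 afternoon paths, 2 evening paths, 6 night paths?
72

Solution: By the multiplication principle: 3 × 2 × 2 × 6 = 72.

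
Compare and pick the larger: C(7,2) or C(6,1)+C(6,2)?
Equal

Reasoning: By Pascal's identity: C(7,2) = C(6,1)+C(6,2) = 21. Equal.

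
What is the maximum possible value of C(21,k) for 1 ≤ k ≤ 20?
352,716

Reasoning: C(21,k) is maximised at the centre of the row: C(21,10) = 352,716.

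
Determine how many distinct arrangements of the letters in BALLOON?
1,260

Solution: Word has 7 letters (B=1, A=1, L=2, O=2, N=1). Arrangements: 7!/Π(k!) = 1,260.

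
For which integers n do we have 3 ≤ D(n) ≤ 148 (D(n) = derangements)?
4, 5

Working:
Using D(n) = (n−1)[D(n−1) + D(n−2)] with D(1)=0, D(2)=1: D(3)=2; D(4)=9; D(5)=44; D(6)=265. So valid n = 4, 5.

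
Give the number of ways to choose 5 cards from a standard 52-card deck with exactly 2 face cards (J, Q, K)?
652,080

Explanation: 12 face cards and 40 non-face cards: C(12,2) × C(40,3) = 66 × 9,880 = 652,080.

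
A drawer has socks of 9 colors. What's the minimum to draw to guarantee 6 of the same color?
46
Worst case: 5 of each = 45. One more: 46.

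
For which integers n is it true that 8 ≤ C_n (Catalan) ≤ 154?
4, 5, 6

Explanation: C_3=5; C_4=14; C_5=42; C_6=132; C_7=429. So valid n = 4, 5, 6.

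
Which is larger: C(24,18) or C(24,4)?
C(24,18)
C(24,18)=134,596, C(24,4)=10,626.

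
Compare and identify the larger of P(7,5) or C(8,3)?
P(7,5)=2,520, C(8,3)=56.
Final answer: P(7,5)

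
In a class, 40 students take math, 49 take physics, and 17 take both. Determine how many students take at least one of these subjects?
72
|A∪B| = |A|+|B|-|A∩B| = 40+49-17 = 72.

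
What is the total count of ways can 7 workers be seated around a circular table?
720

Explanation: Circular arrangements: (7-1)! = 720.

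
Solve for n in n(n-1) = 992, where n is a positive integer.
32

Explanation: n² − n − 992 = 0, so n = (1 ± √(1 + 4·992))/2 = (1 ± √3,969)/2 = (1 ± 63)/2, i.e. n = 32 or n = -31. Taking the positive root, n = 32 (check: 32×31 = 992).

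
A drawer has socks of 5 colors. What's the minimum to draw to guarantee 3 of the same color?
11

Working:
Worst case: 2 of each = 10. One more: 11.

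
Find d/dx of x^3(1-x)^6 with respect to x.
3x^2(1-x)^6 - 6x^3(1-x)^5

Working:
Product rule: 3x^{2}(1-x)^{6} + x^3·(-6)(1-x)^{5}.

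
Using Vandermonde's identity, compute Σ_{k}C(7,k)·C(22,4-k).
= C(7+22,4) = C(29,4) = 23,751.
Final answer: 23,751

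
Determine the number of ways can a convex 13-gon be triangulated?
Using the Catalan number formula: C_n = C(2n, n) / (n+1)
C_11 = C(22, 11) / (11+1)
     = 705432 / 12
     = 58,786

Answer: 58,786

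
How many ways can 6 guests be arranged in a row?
720

Arrangements of 6 distinct objects: 6! = 720.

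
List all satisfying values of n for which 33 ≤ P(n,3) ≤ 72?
P(4,3)=24; P(5,3)=60; P(6,3)=120. So valid n = 5.
Final answer: 5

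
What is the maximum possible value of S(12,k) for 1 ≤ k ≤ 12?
1,379,400
Row S(12,k) for k = 1..12 (via S(n,k) = k·S(n−1,k) + S(n−1,k−1)): 1, 2,047, 86,526, 611,501, 1,379,400, 1,323,652, 627,396, 159,027, 22,275, 1,705, 66, 1. The row is unimodal; maximum at k = 5: 1,379,400.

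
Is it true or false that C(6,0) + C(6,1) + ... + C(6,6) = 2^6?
True
Binomial theorem with x = y = 1: Σ C(6,i) = (1+1)^6 = 2^6 = 64. The statement holds.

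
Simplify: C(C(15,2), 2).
5,460
C(15,2) = 105, then C(105, 2) = 5,460.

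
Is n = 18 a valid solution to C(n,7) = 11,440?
No
C(18,7) = 18·17·16·15·14·13·12/7! = 160,392,960/5,040 = 31,824, which does not equal 11,440.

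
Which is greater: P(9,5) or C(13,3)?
P(9,5)

Explanation: P(9,5)=15,120, C(13,3)=286.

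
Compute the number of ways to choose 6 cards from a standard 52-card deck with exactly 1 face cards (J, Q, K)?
12 face cards and 40 non-face cards: C(12,1) × C(40,5) = 12 × 658,008 = 7,896,096.

Answer: 7,896,096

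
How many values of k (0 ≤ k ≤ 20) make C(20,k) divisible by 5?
16

Working:
Checking C(20,k) mod 5 for k = 0..20: divisible at k = 1, 2, 3, 4, 6, 7, 8, 9, 11, 12, 13, 14, 16, 17, 18, 19. That's 16 values.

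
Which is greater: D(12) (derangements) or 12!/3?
D(12)

D(12) = (12-1)·[D(11) + D(10)] = 11·[14,684,570 + 1,334,961] = 176,214,841; 12!/3 = 479,001,600/3 = 159,667,200.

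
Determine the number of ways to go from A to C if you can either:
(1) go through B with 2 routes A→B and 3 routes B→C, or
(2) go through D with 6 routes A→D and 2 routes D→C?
18

Explanation: Route via B: 2×3=6. Route via D: 6×2=12. Total: 18.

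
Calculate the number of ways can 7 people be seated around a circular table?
720

Explanation: Circular arrangements: (7-1)! = 720.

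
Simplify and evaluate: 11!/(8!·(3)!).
165

Explanation: This is C(11,8) = 165.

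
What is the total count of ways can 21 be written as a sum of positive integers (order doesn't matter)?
792

Reasoning: Pentagonal recurrence p(n) = p(n−1) + p(n−2) − p(n−5) − p(n−7) + …: p(21) = p(20) + p(19) − p(16) − p(14) + p(9) + p(6) = 627 + 490 − 231 − 135 + 30 + 11 = 792.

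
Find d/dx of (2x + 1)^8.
16(2x + 1)^7

Chain rule: 8(2x+1)^{7} × 2 = 16(2x+1)^{7}.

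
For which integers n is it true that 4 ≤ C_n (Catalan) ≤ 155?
C_2=2; C_3=5; C_4=14; C_5=42; C_6=132; C_7=429. So valid n = 3, 4, 5, 6.
Final answer: 3, 4, 5, 6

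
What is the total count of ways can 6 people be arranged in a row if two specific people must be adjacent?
Treat pair as unit: (6-1)! arrangements × 2 internal orders = 240.
Final answer: 240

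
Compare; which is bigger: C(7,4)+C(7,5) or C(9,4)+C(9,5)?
C(9,4)+C(9,5)
First=56, Second=252.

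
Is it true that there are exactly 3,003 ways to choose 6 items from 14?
True

Working:
C(14,6) = 3,003.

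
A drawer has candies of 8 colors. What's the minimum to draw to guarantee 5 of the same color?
33

Worst case: 4 of each = 32. One more: 33.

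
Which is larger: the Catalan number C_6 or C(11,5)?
C(11,5)

C_6 = C(12,6)/(6+1) = 924/7 = 132; C(11,5) = 462.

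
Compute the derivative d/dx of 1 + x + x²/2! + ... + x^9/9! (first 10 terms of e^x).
1 + x + x²/2! + ... + x^8/8!

Solution: Differentiating term by term gives the first 9 terms of e^x.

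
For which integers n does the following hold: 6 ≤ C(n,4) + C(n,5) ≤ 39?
5, 6

Working:
C(4,4)+C(4,5)=1; C(5,4)+C(5,5)=6; C(6,4)+C(6,5)=21; C(7,4)+C(7,5)=56. So valid n = 5, 6.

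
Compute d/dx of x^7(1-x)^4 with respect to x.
Product rule: 7x^{6}(1-x)^{4} + x^7·(-4)(1-x)^{3}.

Answer: 7x^6(1-x)^4 - 4x^7(1-x)^3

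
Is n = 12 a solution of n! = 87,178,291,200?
No

Solution: 12! = 12·11! = 12·39,916,800 = 479,001,600, which does not equal 87,178,291,200.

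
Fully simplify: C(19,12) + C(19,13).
77,520
By Pascal's identity: C(20,13) = 77,520.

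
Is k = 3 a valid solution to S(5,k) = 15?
No

Reasoning: S(5,3) = 3·S(4,3) + S(4,2) = 3·6 + 7 = 25, which does not equal 15.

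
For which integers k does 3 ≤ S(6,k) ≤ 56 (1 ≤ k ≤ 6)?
S(6,1)=1; S(6,2)=31; S(6,3)=90; S(6,4)=65; S(6,5)=15; S(6,6)=1. So valid k = 2, 5.

Answer: 2, 5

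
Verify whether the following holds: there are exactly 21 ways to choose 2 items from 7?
True
C(7,2) = 21.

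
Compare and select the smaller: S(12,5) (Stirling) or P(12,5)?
P(12,5)

Working:
S(12,5) = 5·S(11,5) + S(11,4) = 5·246,730 + 145,750 = 1,379,400; P(12,5) = 95,040.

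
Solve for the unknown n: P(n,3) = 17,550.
27

Solution: P(n,3) = n(n−1)(n−2) is increasing in n; n(n−1)(n−2) ≈ (n−1)^3 = 17,550 gives n ≈ 27.0. Check: P(25,3) = 13,800, P(26,3) = 15,600, P(27,3) = 17,550 ✓. So n = 27.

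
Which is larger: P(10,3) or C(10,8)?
P(10,3)
P(10,3)=720, C(10,8)=45.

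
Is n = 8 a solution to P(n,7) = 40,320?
P(8,7) = 8·7·6·5·4·3·2 = 40,320, which equals 40,320.
Final answer: Yes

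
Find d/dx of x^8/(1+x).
(8x^7(1+x) - x^8)/(1+x)²

Explanation: Quotient rule: [8x^{7}(1+x) - x^8]/(1+x)².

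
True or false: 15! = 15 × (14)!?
By definition n! = n × (n-1)!, so 15! = 15 × 14!.

Answer: True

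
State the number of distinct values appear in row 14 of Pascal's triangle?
Row 14 has entries C(14,0)..C(14,14); by symmetry C(14,k)=C(14,14-k), giving 8 distinct values.
Final answer: 8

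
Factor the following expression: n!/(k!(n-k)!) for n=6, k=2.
This is the binomial coefficient C(6,2) = 15.
Final answer: C(6,2) = 15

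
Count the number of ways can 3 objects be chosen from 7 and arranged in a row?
210

Solution: P(7,3) = 7!/(7-3)! = 210.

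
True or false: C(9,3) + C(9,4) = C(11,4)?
Pascal's identity gives C(10,4) = 210, whereas C(11,4) = 330.
Final answer: False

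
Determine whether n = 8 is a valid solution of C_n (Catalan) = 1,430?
Yes
C_8 = C(16,8)/(8+1) = 12,870/9 = 1,430, which equals 1,430.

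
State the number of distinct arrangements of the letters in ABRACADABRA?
83,160

Solution: Word has 11 letters (A=5, B=2, R=2, C=1, D=1). Arrangements: 11!/Π(k!) = 83,160.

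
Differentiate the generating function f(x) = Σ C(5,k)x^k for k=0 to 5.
Term-by-term differentiation gives Σ k·C(5,k)x^{k-1} for k=1 to 5.

Answer: Σ k·C(5,k)x^(k-1) for k=1 to 5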